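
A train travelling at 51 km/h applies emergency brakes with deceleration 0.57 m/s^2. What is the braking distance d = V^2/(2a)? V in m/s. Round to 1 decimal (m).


Convert speed: V = 51 / 3.6 = 14.1667 m/s
V^2 = 200.6944
d = 200.6944 / (2 * 0.57)
d = 200.6944 / 1.14
d = 176.0 m

176.0


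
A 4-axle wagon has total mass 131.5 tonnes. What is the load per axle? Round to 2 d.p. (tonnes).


Load per axle = total weight / number of axles
Load = 131.5 / 4
Load = 32.88 tonnes

32.88


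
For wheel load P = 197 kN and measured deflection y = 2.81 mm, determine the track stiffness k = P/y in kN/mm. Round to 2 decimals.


Track stiffness k = P / y
k = 197 / 2.81
k = 70.11 kN/mm

70.11


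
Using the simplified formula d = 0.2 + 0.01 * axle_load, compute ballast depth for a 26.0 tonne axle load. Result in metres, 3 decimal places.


d = 0.2 + 0.01 * 26.0
d = 0.2 + 0.26
d = 0.460 m

0.460


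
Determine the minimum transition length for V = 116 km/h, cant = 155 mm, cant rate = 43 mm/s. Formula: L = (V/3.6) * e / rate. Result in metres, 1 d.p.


Convert speed: V = 116 / 3.6 = 32.2222 m/s
L = 32.2222 * 155 / 43
L = 4994.4444 / 43
L = 116.1 m

116.1


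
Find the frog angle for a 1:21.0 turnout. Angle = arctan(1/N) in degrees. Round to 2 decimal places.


1/N = 1/21.0 = 0.047619
angle = arctan(0.047619) = 0.047583 rad
angle = 0.047583 * 180/pi = 2.73 degrees

2.73


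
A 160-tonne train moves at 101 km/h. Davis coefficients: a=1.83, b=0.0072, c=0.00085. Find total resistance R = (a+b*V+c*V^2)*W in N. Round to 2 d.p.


b*V = 0.0072 * 101 = 0.7272
c*V^2 = 0.00085 * 10201 = 8.67085
R_per_t = 1.83 + 0.7272 + 8.67085 = 11.22805 N/t
R_total = 11.22805 * 160 = 1796.49 N

1796.49


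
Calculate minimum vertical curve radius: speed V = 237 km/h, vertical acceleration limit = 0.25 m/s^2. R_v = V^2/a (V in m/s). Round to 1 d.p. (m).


Convert speed: V = 237 / 3.6 = 65.8333 m/s
V^2 = 4334.0278 m^2/s^2
R_v = 4334.0278 / 0.25
R_v = 17336.1 m

17336.1


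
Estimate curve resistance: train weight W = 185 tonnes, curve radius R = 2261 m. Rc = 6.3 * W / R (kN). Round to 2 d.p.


Rc = 6.3 * W / R
Rc = 6.3 * 185 / 2261
Rc = 1165.5 / 2261
Rc = 0.52 kN

0.52


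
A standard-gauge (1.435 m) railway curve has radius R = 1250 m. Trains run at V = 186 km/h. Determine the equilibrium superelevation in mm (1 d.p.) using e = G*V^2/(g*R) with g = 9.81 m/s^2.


Convert speed: V = 186 / 3.6 = 51.6667 m/s
Apply formula: e = 1.435 * 51.6667^2 / (9.81 * 1250)
e = 1.435 * 2669.4444 / 12262.5
e = 0.312388 m = 312.4 mm

312.4


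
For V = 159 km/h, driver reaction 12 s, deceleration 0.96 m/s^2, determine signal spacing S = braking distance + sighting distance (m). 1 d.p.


V = 159 / 3.6 = 44.1667 m/s
Braking distance = 44.1667^2 / (2*0.96) = 1015.9867 m
Sighting distance = 44.1667 * 12 = 530.0 m
S = 1015.9867 + 530.0 = 1546.0 m

1546.0


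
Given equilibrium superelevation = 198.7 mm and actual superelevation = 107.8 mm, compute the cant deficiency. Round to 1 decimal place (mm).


Cant deficiency = equilibrium cant - actual cant
CD = 198.7 - 107.8
CD = 90.9 mm

90.9


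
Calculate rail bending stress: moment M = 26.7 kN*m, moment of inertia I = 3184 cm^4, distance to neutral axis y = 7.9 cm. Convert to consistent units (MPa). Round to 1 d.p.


Convert units:
M = 26.7 kN*m = 26700000 N*mm
y = 7.9 cm = 79 mm
I = 3184 cm^4 = 31840000 mm^4
sigma = 26700000 * 79 / 31840000
sigma = 66.2 MPa

66.2


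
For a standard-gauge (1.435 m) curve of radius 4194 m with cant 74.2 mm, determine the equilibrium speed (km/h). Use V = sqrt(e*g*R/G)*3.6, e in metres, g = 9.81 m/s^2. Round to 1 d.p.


Convert cant: e = 74.2 mm = 0.0742 m
V_ms = sqrt(0.0742 * 9.81 * 4194 / 1.435)
V_ms = sqrt(2127.401385) = 46.1238 m/s
V = 46.1238 * 3.6 = 166.0 km/h

166.0


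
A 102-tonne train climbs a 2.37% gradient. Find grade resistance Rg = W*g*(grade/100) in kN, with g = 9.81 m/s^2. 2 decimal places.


Rg = W * 9.81 * grade / 100
Rg = 102 * 9.81 * 2.37 / 100
Rg = 1000.62 * 0.0237
Rg = 23.71 kN

23.71


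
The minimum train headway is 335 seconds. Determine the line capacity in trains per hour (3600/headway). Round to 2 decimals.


Capacity = 3600 / headway
Capacity = 3600 / 335
Capacity = 10.75 trains/hour

10.75


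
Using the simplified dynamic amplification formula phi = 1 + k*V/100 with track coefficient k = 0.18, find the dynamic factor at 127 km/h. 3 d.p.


phi = 1 + k * V / 100
phi = 1 + 0.18 * 127 / 100
phi = 1 + 0.2286
phi = 1.229

1.229


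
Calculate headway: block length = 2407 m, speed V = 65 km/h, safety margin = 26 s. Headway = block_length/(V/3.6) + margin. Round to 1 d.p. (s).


V = 65 / 3.6 = 18.0556 m/s
Block traversal time = 2407 / 18.0556 = 133.3108 s
Headway = 133.3108 + 26
Headway = 159.3 s

159.3


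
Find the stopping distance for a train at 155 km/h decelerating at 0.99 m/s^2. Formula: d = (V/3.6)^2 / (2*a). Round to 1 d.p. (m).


Convert speed: V = 155 / 3.6 = 43.0556 m/s
V^2 = 1853.7809
d = 1853.7809 / (2 * 0.99)
d = 1853.7809 / 1.98
d = 936.3 m

936.3


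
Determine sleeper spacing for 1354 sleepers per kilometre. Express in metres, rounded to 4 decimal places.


Spacing = 1000 m / number of sleepers
Spacing = 1000 / 1354
Spacing = 0.7386 m

0.7386


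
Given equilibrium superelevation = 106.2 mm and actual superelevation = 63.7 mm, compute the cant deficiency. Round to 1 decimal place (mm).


Cant deficiency = equilibrium cant - actual cant
CD = 106.2 - 63.7
CD = 42.5 mm

42.5


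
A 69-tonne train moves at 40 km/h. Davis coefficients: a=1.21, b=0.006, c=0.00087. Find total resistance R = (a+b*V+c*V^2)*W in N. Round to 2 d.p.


b*V = 0.006 * 40 = 0.24
c*V^2 = 0.00087 * 1600 = 1.392
R_per_t = 1.21 + 0.24 + 1.392 = 2.842 N/t
R_total = 2.842 * 69 = 196.10 N

196.10


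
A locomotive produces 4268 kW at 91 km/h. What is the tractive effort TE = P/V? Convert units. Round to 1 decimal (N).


Convert: P = 4268 kW = 4268000 W
V = 91 / 3.6 = 25.2778 m/s
TE = 4268000 / 25.2778
TE = 168844.0 N

168844.0


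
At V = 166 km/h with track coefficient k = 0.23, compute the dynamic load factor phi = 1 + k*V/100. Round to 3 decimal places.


phi = 1 + k * V / 100
phi = 1 + 0.23 * 166 / 100
phi = 1 + 0.3818
phi = 1.382

1.382


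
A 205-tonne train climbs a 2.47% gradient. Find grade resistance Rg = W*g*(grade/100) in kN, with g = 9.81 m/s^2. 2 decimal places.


Rg = W * 9.81 * grade / 100
Rg = 205 * 9.81 * 2.47 / 100
Rg = 2011.05 * 0.0247
Rg = 49.67 kN

49.67


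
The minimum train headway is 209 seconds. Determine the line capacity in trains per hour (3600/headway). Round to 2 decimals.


Capacity = 3600 / headway
Capacity = 3600 / 209
Capacity = 17.22 trains/hour

17.22


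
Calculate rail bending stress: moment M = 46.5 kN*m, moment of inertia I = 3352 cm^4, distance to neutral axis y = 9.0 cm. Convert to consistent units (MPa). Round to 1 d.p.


Convert units:
M = 46.5 kN*m = 46500000 N*mm
y = 9.0 cm = 90 mm
I = 3352 cm^4 = 33520000 mm^4
sigma = 46500000 * 90 / 33520000
sigma = 124.9 MPa

124.9


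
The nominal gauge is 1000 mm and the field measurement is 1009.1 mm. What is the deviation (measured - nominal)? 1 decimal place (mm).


Deviation = measured - nominal
Deviation = 1009.1 - 1000
Deviation = 9.1 mm

9.1


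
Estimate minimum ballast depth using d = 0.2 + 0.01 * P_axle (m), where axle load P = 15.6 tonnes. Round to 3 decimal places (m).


d = 0.2 + 0.01 * 15.6
d = 0.2 + 0.156
d = 0.356 m

0.356


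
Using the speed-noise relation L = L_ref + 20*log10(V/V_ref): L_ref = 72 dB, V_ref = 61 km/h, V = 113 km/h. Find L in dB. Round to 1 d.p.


V/V_ref = 113 / 61 = 1.852459
log10(1.852459) = 0.267749
20 * 0.267749 = 5.355
L = 72 + 5.355 = 77.4 dB

77.4


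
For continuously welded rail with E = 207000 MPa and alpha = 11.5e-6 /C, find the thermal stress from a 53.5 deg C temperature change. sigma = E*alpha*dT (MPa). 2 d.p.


sigma = E * alpha * dT
sigma = 207000 * 11.5e-6 * 53.5
sigma = 2.3805 * 53.5
sigma = 127.36 MPa

127.36


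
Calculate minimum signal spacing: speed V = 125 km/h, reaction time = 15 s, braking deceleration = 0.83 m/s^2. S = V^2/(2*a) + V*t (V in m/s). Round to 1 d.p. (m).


V = 125 / 3.6 = 34.7222 m/s
Braking distance = 34.7222^2 / (2*0.83) = 726.2848 m
Sighting distance = 34.7222 * 15 = 520.8333 m
S = 726.2848 + 520.8333 = 1247.1 m

1247.1


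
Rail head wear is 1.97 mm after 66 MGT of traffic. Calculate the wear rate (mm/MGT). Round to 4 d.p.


Wear rate = total wear / cumulative tonnage
Rate = 1.97 / 66
Rate = 0.0298 mm/MGT

0.0298


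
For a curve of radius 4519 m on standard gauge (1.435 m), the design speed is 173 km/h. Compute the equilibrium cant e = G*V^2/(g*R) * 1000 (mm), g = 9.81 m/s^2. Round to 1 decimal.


Convert speed: V = 173 / 3.6 = 48.0556 m/s
Apply formula: e = 1.435 * 48.0556^2 / (9.81 * 4519)
e = 1.435 * 2309.3364 / 44331.39
e = 0.074753 m = 74.8 mm

74.8


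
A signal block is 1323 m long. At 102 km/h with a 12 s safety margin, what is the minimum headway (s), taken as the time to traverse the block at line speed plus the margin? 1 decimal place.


V = 102 / 3.6 = 28.3333 m/s
Block traversal time = 1323 / 28.3333 = 46.6941 s
Headway = 46.6941 + 12
Headway = 58.7 s

58.7


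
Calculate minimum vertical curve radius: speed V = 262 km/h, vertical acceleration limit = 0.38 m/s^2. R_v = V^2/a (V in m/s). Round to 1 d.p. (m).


Convert speed: V = 262 / 3.6 = 72.7778 m/s
V^2 = 5296.6049 m^2/s^2
R_v = 5296.6049 / 0.38
R_v = 13938.4 m

13938.4


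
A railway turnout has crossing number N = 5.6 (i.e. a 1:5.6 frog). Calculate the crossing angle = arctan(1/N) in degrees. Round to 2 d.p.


1/N = 1/5.6 = 0.178571
angle = arctan(0.178571) = 0.176709 rad
angle = 0.176709 * 180/pi = 10.12 degrees

10.12


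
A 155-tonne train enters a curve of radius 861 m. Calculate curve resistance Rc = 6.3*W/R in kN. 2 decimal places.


Rc = 6.3 * W / R
Rc = 6.3 * 155 / 861
Rc = 976.5 / 861
Rc = 1.13 kN

1.13


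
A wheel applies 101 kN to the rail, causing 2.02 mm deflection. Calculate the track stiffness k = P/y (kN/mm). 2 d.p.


Track stiffness k = P / y
k = 101 / 2.02
k = 50.00 kN/mm

50.00


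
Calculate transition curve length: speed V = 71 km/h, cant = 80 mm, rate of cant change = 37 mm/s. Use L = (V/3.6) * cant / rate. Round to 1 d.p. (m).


Convert speed: V = 71 / 3.6 = 19.7222 m/s
L = 19.7222 * 80 / 37
L = 1577.7778 / 37
L = 42.6 m

42.6


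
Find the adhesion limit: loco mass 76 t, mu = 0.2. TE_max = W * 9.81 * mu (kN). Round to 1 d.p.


TE_max = W * g * mu
TE_max = 76 * 9.81 * 0.2
TE_max = 745.56 * 0.2
TE_max = 149.1 kN

149.1


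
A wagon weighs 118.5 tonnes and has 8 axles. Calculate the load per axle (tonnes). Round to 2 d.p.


Load per axle = total weight / number of axles
Load = 118.5 / 8
Load = 14.81 tonnes

14.81


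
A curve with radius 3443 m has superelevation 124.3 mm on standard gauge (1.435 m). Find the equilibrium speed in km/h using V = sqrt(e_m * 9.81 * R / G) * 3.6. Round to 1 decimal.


Convert cant: e = 124.3 mm = 0.1243 m
V_ms = sqrt(0.1243 * 9.81 * 3443 / 1.435)
V_ms = sqrt(2925.669456) = 54.0895 m/s
V = 54.0895 * 3.6 = 194.7 km/h

194.7


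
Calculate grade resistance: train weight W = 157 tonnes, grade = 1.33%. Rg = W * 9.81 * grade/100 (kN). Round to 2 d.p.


Rg = W * 9.81 * grade / 100
Rg = 157 * 9.81 * 1.33 / 100
Rg = 1540.17 * 0.0133
Rg = 20.48 kN

20.48


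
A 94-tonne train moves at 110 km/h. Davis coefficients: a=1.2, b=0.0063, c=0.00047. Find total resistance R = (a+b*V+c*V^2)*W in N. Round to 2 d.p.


b*V = 0.0063 * 110 = 0.693
c*V^2 = 0.00047 * 12100 = 5.687
R_per_t = 1.2 + 0.693 + 5.687 = 7.58 N/t
R_total = 7.58 * 94 = 712.52 N

712.52


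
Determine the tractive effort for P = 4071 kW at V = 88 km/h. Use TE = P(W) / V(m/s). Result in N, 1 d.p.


Convert: P = 4071 kW = 4071000 W
V = 88 / 3.6 = 24.4444 m/s
TE = 4071000 / 24.4444
TE = 166540.9 N

166540.9


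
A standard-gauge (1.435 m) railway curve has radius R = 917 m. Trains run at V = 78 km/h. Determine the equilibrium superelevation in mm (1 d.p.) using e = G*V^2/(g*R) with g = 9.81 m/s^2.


Convert speed: V = 78 / 3.6 = 21.6667 m/s
Apply formula: e = 1.435 * 21.6667^2 / (9.81 * 917)
e = 1.435 * 469.4444 / 8995.77
e = 0.074886 m = 74.9 mm

74.9


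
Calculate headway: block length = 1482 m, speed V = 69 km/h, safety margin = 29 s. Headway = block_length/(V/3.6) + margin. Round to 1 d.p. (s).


V = 69 / 3.6 = 19.1667 m/s
Block traversal time = 1482 / 19.1667 = 77.3217 s
Headway = 77.3217 + 29
Headway = 106.3 s

106.3


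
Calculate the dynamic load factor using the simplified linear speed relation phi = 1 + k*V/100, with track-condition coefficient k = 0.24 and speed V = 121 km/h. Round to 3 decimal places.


phi = 1 + k * V / 100
phi = 1 + 0.24 * 121 / 100
phi = 1 + 0.2904
phi = 1.290

1.290


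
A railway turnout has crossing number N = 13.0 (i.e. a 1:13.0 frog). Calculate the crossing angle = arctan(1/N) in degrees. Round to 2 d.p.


1/N = 1/13.0 = 0.076923
angle = arctan(0.076923) = 0.076772 rad
angle = 0.076772 * 180/pi = 4.40 degrees

4.40


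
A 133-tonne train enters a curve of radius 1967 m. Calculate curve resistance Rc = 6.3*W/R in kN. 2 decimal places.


Rc = 6.3 * W / R
Rc = 6.3 * 133 / 1967
Rc = 837.9 / 1967
Rc = 0.43 kN

0.43


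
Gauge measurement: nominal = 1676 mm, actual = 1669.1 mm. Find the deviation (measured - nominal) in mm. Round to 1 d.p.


Deviation = measured - nominal
Deviation = 1669.1 - 1676
Deviation = -6.9 mm

-6.9


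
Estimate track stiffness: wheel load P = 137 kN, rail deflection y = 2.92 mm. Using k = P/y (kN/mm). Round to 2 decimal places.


Track stiffness k = P / y
k = 137 / 2.92
k = 46.92 kN/mm

46.92


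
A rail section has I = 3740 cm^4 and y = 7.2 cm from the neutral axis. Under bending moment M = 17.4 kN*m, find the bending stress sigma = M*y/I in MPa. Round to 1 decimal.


Convert units:
M = 17.4 kN*m = 17400000 N*mm
y = 7.2 cm = 72 mm
I = 3740 cm^4 = 37400000 mm^4
sigma = 17400000 * 72 / 37400000
sigma = 33.5 MPa

33.5


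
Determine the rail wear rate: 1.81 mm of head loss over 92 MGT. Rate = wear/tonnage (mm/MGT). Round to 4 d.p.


Wear rate = total wear / cumulative tonnage
Rate = 1.81 / 92
Rate = 0.0197 mm/MGT

0.0197


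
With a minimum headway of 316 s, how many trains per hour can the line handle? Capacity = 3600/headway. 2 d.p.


Capacity = 3600 / headway
Capacity = 3600 / 316
Capacity = 11.39 trains/hour

11.39


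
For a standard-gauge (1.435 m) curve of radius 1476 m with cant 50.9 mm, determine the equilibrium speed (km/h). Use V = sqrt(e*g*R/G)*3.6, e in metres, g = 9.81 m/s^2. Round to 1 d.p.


Convert cant: e = 50.9 mm = 0.0509 m
V_ms = sqrt(0.0509 * 9.81 * 1476 / 1.435)
V_ms = sqrt(513.595543) = 22.6626 m/s
V = 22.6626 * 3.6 = 81.6 km/h

81.6


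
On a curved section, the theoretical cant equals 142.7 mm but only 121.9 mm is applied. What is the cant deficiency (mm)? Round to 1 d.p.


Cant deficiency = equilibrium cant - actual cant
CD = 142.7 - 121.9
CD = 20.8 mm

20.8


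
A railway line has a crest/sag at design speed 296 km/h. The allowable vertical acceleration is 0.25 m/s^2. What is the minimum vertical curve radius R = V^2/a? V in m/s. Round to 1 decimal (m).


Convert speed: V = 296 / 3.6 = 82.2222 m/s
V^2 = 6760.4938 m^2/s^2
R_v = 6760.4938 / 0.25
R_v = 27042.0 m

27042.0


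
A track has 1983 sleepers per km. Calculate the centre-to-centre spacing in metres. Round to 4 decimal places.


Spacing = 1000 m / number of sleepers
Spacing = 1000 / 1983
Spacing = 0.5043 m

0.5043


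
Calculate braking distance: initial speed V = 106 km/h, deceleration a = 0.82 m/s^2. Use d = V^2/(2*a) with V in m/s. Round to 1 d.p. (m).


Convert speed: V = 106 / 3.6 = 29.4444 m/s
V^2 = 866.9753
d = 866.9753 / (2 * 0.82)
d = 866.9753 / 1.64
d = 528.6 m

528.6


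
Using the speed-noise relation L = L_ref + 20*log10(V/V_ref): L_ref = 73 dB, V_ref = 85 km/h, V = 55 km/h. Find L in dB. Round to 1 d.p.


V/V_ref = 55 / 85 = 0.647059
log10(0.647059) = -0.189056
20 * -0.189056 = -3.7811
L = 73 + -3.7811 = 69.2 dB

69.2


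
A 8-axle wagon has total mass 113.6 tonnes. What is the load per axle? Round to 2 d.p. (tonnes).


Load per axle = total weight / number of axles
Load = 113.6 / 8
Load = 14.20 tonnes

14.20


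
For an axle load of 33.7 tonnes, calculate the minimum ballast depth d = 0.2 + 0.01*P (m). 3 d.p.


d = 0.2 + 0.01 * 33.7
d = 0.2 + 0.337
d = 0.537 m

0.537


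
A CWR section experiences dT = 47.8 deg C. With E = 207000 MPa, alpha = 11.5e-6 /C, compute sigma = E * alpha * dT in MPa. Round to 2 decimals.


sigma = E * alpha * dT
sigma = 207000 * 11.5e-6 * 47.8
sigma = 2.3805 * 47.8
sigma = 113.79 MPa

113.79


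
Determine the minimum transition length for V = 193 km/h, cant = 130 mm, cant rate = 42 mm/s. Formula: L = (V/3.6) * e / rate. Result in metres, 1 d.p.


Convert speed: V = 193 / 3.6 = 53.6111 m/s
L = 53.6111 * 130 / 42
L = 6969.4444 / 42
L = 165.9 m

165.9


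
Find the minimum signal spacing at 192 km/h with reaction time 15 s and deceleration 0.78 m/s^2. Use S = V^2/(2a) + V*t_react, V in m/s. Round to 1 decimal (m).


V = 192 / 3.6 = 53.3333 m/s
Braking distance = 53.3333^2 / (2*0.78) = 1823.3618 m
Sighting distance = 53.3333 * 15 = 800.0 m
S = 1823.3618 + 800.0 = 2623.4 m

2623.4


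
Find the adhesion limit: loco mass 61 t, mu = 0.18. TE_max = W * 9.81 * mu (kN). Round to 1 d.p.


TE_max = W * g * mu
TE_max = 61 * 9.81 * 0.18
TE_max = 598.41 * 0.18
TE_max = 107.7 kN

107.7


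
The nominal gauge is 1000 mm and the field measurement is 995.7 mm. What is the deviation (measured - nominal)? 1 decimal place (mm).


Deviation = measured - nominal
Deviation = 995.7 - 1000
Deviation = -4.3 mm

-4.3


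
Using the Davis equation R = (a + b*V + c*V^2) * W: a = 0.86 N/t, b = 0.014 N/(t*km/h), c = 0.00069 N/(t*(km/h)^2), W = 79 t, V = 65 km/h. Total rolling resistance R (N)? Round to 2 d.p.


b*V = 0.014 * 65 = 0.91
c*V^2 = 0.00069 * 4225 = 2.91525
R_per_t = 0.86 + 0.91 + 2.91525 = 4.68525 N/t
R_total = 4.68525 * 79 = 370.13 N

370.13


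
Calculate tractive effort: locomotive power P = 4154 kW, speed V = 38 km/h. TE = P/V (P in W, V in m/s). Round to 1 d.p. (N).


Convert: P = 4154 kW = 4154000 W
V = 38 / 3.6 = 10.5556 m/s
TE = 4154000 / 10.5556
TE = 393536.8 N

393536.8


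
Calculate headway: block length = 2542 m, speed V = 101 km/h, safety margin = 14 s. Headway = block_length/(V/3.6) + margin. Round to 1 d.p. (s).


V = 101 / 3.6 = 28.0556 m/s
Block traversal time = 2542 / 28.0556 = 90.6059 s
Headway = 90.6059 + 14
Headway = 104.6 s

104.6


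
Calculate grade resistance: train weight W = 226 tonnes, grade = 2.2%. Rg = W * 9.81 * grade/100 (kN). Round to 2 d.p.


Rg = W * 9.81 * grade / 100
Rg = 226 * 9.81 * 2.2 / 100
Rg = 2217.06 * 0.022
Rg = 48.78 kN

48.78


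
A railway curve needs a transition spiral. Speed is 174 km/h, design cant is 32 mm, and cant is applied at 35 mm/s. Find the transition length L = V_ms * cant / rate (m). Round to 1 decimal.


Convert speed: V = 174 / 3.6 = 48.3333 m/s
L = 48.3333 * 32 / 35
L = 1546.6667 / 35
L = 44.2 m

44.2


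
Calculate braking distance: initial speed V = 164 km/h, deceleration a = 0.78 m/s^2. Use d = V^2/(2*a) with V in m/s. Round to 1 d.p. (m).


Convert speed: V = 164 / 3.6 = 45.5556 m/s
V^2 = 2075.3086
d = 2075.3086 / (2 * 0.78)
d = 2075.3086 / 1.56
d = 1330.3 m

1330.3


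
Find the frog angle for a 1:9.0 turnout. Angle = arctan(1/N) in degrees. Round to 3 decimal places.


1/N = 1/9.0 = 0.111111
angle = arctan(0.111111) = 0.110657 rad
angle = 0.110657 * 180/pi = 6.340 degrees

6.340


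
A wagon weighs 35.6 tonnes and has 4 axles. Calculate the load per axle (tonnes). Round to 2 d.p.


Load per axle = total weight / number of axles
Load = 35.6 / 4
Load = 8.90 tonnes

8.90


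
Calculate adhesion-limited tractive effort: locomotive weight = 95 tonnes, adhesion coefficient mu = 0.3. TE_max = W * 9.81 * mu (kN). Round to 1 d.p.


TE_max = W * g * mu
TE_max = 95 * 9.81 * 0.3
TE_max = 931.95 * 0.3
TE_max = 279.6 kN

279.6


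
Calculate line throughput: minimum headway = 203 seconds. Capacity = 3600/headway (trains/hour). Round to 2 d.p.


Capacity = 3600 / headway
Capacity = 3600 / 203
Capacity = 17.73 trains/hour

17.73


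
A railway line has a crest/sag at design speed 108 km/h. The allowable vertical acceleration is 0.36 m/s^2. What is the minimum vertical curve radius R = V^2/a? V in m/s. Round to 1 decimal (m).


Convert speed: V = 108 / 3.6 = 30.0 m/s
V^2 = 900.0 m^2/s^2
R_v = 900.0 / 0.36
R_v = 2500.0 m

2500.0


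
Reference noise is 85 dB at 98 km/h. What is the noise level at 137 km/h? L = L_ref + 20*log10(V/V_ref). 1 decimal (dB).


V/V_ref = 137 / 98 = 1.397959
log10(1.397959) = 0.145494
20 * 0.145494 = 2.9099
L = 85 + 2.9099 = 87.9 dB

87.9


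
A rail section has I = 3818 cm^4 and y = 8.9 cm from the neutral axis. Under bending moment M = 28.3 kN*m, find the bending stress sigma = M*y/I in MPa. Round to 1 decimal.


Convert units:
M = 28.3 kN*m = 28300000 N*mm
y = 8.9 cm = 89 mm
I = 3818 cm^4 = 38180000 mm^4
sigma = 28300000 * 89 / 38180000
sigma = 66.0 MPa

66.0


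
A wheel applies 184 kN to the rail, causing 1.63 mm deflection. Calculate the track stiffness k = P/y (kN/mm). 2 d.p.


Track stiffness k = P / y
k = 184 / 1.63
k = 112.88 kN/mm

112.88


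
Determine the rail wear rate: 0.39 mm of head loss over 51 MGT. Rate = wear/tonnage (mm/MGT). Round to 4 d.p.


Wear rate = total wear / cumulative tonnage
Rate = 0.39 / 51
Rate = 0.0076 mm/MGT

0.0076


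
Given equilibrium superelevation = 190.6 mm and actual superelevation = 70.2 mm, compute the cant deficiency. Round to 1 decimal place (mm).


Cant deficiency = equilibrium cant - actual cant
CD = 190.6 - 70.2
CD = 120.4 mm

120.4


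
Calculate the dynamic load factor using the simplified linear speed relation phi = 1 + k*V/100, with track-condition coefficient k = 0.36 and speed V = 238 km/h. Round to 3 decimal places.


phi = 1 + k * V / 100
phi = 1 + 0.36 * 238 / 100
phi = 1 + 0.8568
phi = 1.857

1.857


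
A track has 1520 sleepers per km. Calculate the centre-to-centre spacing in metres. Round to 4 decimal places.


Spacing = 1000 m / number of sleepers
Spacing = 1000 / 1520
Spacing = 0.6579 m

0.6579


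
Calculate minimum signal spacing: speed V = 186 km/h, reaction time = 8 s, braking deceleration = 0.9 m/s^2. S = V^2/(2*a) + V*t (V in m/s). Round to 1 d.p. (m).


V = 186 / 3.6 = 51.6667 m/s
Braking distance = 51.6667^2 / (2*0.9) = 1483.0247 m
Sighting distance = 51.6667 * 8 = 413.3333 m
S = 1483.0247 + 413.3333 = 1896.4 m

1896.4


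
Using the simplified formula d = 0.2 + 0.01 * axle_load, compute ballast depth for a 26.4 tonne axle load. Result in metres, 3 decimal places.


d = 0.2 + 0.01 * 26.4
d = 0.2 + 0.264
d = 0.464 m

0.464


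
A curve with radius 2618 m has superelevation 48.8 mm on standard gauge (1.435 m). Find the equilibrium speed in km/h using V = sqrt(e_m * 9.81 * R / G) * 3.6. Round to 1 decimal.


Convert cant: e = 48.8 mm = 0.0488 m
V_ms = sqrt(0.0488 * 9.81 * 2618 / 1.435)
V_ms = sqrt(873.386693) = 29.5531 m/s
V = 29.5531 * 3.6 = 106.4 km/h

106.4


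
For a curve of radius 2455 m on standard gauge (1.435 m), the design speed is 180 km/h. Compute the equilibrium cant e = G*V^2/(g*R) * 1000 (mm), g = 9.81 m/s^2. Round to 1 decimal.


Convert speed: V = 180 / 3.6 = 50.0 m/s
Apply formula: e = 1.435 * 50.0^2 / (9.81 * 2455)
e = 1.435 * 2500.0 / 24083.55
e = 0.148961 m = 149.0 mm

149.0


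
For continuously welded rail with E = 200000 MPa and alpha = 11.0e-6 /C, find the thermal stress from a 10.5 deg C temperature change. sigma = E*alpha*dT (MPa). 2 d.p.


sigma = E * alpha * dT
sigma = 200000 * 11.0e-6 * 10.5
sigma = 2.2 * 10.5
sigma = 23.10 MPa

23.10


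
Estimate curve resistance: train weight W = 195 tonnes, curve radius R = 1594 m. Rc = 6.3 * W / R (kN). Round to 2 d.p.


Rc = 6.3 * W / R
Rc = 6.3 * 195 / 1594
Rc = 1228.5 / 1594
Rc = 0.77 kN

0.77


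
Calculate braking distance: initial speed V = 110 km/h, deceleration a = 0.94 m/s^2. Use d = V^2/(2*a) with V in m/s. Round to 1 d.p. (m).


Convert speed: V = 110 / 3.6 = 30.5556 m/s
V^2 = 933.642
d = 933.642 / (2 * 0.94)
d = 933.642 / 1.88
d = 496.6 m

496.6


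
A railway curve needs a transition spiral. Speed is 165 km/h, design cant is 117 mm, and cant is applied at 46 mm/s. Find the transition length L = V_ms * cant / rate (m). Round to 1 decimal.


Convert speed: V = 165 / 3.6 = 45.8333 m/s
L = 45.8333 * 117 / 46
L = 5362.5 / 46
L = 116.6 m

116.6


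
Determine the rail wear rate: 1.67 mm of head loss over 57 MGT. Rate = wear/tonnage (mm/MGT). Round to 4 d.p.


Wear rate = total wear / cumulative tonnage
Rate = 1.67 / 57
Rate = 0.0293 mm/MGT

0.0293


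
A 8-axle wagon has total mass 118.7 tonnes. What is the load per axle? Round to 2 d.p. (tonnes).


Load per axle = total weight / number of axles
Load = 118.7 / 8
Load = 14.84 tonnes

14.84


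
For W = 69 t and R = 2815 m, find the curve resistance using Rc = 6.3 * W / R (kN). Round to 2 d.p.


Rc = 6.3 * W / R
Rc = 6.3 * 69 / 2815
Rc = 434.7 / 2815
Rc = 0.15 kN

0.15


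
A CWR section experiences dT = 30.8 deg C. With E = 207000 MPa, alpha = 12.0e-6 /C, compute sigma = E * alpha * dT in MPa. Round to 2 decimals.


sigma = E * alpha * dT
sigma = 207000 * 12.0e-6 * 30.8
sigma = 2.484 * 30.8
sigma = 76.51 MPa

76.51


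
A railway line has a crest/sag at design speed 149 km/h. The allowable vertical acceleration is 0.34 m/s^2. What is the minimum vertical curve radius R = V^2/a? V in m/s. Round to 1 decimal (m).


Convert speed: V = 149 / 3.6 = 41.3889 m/s
V^2 = 1713.0401 m^2/s^2
R_v = 1713.0401 / 0.34
R_v = 5038.4 m

5038.4


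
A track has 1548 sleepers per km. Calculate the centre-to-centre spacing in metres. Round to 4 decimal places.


Spacing = 1000 m / number of sleepers
Spacing = 1000 / 1548
Spacing = 0.6460 m

0.6460


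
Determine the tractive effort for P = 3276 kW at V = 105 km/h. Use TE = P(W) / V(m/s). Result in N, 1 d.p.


Convert: P = 3276 kW = 3276000 W
V = 105 / 3.6 = 29.1667 m/s
TE = 3276000 / 29.1667
TE = 112320.0 N

112320.0


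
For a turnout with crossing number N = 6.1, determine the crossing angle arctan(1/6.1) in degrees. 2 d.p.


1/N = 1/6.1 = 0.163934
angle = arctan(0.163934) = 0.162489 rad
angle = 0.162489 * 180/pi = 9.31 degrees

9.31


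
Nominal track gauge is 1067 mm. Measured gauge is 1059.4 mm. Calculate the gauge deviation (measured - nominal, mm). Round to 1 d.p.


Deviation = measured - nominal
Deviation = 1059.4 - 1067
Deviation = -7.6 mm

-7.6


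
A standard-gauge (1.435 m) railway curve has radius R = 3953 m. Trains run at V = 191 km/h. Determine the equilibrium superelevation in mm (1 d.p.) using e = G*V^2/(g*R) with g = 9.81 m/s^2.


Convert speed: V = 191 / 3.6 = 53.0556 m/s
Apply formula: e = 1.435 * 53.0556^2 / (9.81 * 3953)
e = 1.435 * 2814.892 / 38778.93
e = 0.104164 m = 104.2 mm

104.2


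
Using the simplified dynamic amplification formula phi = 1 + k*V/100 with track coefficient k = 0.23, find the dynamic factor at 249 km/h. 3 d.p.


phi = 1 + k * V / 100
phi = 1 + 0.23 * 249 / 100
phi = 1 + 0.5727
phi = 1.573

1.573


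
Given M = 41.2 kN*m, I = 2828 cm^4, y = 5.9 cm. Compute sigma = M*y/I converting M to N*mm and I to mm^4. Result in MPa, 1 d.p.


Convert units:
M = 41.2 kN*m = 41200000 N*mm
y = 5.9 cm = 59 mm
I = 2828 cm^4 = 28280000 mm^4
sigma = 41200000 * 59 / 28280000
sigma = 86.0 MPa

86.0


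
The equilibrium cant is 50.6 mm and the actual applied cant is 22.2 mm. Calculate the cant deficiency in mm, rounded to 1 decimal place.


Cant deficiency = equilibrium cant - actual cant
CD = 50.6 - 22.2
CD = 28.4 mm

28.4


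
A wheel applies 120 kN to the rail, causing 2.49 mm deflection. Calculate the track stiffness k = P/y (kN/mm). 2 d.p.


Track stiffness k = P / y
k = 120 / 2.49
k = 48.19 kN/mm

48.19


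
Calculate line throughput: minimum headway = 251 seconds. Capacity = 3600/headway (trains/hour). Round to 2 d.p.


Capacity = 3600 / headway
Capacity = 3600 / 251
Capacity = 14.34 trains/hour

14.34


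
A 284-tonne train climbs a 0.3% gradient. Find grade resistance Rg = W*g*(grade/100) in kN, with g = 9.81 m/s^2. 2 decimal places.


Rg = W * 9.81 * grade / 100
Rg = 284 * 9.81 * 0.3 / 100
Rg = 2786.04 * 0.003
Rg = 8.36 kN

8.36


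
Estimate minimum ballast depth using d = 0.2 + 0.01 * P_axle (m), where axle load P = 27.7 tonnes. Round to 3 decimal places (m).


d = 0.2 + 0.01 * 27.7
d = 0.2 + 0.277
d = 0.477 m

0.477


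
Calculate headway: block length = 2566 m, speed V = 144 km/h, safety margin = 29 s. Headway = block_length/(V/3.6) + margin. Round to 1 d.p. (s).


V = 144 / 3.6 = 40.0 m/s
Block traversal time = 2566 / 40.0 = 64.15 s
Headway = 64.15 + 29
Headway = 93.2 s

93.2


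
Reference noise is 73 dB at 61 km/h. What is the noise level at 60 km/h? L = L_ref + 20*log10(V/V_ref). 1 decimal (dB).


V/V_ref = 60 / 61 = 0.983607
log10(0.983607) = -0.007179
20 * -0.007179 = -0.1436
L = 73 + -0.1436 = 72.9 dB

72.9


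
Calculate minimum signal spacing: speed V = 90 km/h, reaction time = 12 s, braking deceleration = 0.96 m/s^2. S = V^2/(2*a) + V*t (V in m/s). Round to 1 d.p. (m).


V = 90 / 3.6 = 25.0 m/s
Braking distance = 25.0^2 / (2*0.96) = 325.5208 m
Sighting distance = 25.0 * 12 = 300.0 m
S = 325.5208 + 300.0 = 625.5 m

625.5


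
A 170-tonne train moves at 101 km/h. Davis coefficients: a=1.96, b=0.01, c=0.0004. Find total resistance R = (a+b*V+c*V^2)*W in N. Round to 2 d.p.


b*V = 0.01 * 101 = 1.01
c*V^2 = 0.0004 * 10201 = 4.0804
R_per_t = 1.96 + 1.01 + 4.0804 = 7.0504 N/t
R_total = 7.0504 * 170 = 1198.57 N

1198.57


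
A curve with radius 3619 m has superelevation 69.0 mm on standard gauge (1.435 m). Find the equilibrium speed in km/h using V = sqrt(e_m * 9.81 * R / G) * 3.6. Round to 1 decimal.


Convert cant: e = 69.0 mm = 0.0690 m
V_ms = sqrt(0.0690 * 9.81 * 3619 / 1.435)
V_ms = sqrt(1707.083561) = 41.3169 m/s
V = 41.3169 * 3.6 = 148.7 km/h

148.7


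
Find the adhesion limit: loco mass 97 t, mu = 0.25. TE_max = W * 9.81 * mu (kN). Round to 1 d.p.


TE_max = W * g * mu
TE_max = 97 * 9.81 * 0.25
TE_max = 951.57 * 0.25
TE_max = 237.9 kN

237.9


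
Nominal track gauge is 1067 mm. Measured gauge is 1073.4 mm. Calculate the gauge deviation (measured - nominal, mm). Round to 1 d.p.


Deviation = measured - nominal
Deviation = 1073.4 - 1067
Deviation = 6.4 mm

6.4


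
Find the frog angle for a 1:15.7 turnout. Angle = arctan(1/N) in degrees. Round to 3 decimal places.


1/N = 1/15.7 = 0.063694
angle = arctan(0.063694) = 0.063608 rad
angle = 0.063608 * 180/pi = 3.644 degrees

3.644


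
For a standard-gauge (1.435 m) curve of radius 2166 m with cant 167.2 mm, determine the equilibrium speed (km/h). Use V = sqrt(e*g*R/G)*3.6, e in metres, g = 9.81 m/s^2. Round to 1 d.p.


Convert cant: e = 167.2 mm = 0.1672 m
V_ms = sqrt(0.1672 * 9.81 * 2166 / 1.435)
V_ms = sqrt(2475.778754) = 49.7572 m/s
V = 49.7572 * 3.6 = 179.1 km/h

179.1


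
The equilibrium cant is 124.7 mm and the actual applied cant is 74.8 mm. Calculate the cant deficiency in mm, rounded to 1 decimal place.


Cant deficiency = equilibrium cant - actual cant
CD = 124.7 - 74.8
CD = 49.9 mm

49.9


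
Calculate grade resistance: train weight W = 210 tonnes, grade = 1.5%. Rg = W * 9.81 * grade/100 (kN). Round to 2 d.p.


Rg = W * 9.81 * grade / 100
Rg = 210 * 9.81 * 1.5 / 100
Rg = 2060.1 * 0.015
Rg = 30.90 kN

30.90


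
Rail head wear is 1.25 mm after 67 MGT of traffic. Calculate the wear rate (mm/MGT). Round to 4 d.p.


Wear rate = total wear / cumulative tonnage
Rate = 1.25 / 67
Rate = 0.0187 mm/MGT

0.0187


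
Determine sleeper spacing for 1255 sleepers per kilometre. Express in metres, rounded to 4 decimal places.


Spacing = 1000 m / number of sleepers
Spacing = 1000 / 1255
Spacing = 0.7968 m

0.7968


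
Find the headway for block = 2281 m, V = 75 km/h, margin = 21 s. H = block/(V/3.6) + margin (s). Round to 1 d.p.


V = 75 / 3.6 = 20.8333 m/s
Block traversal time = 2281 / 20.8333 = 109.488 s
Headway = 109.488 + 21
Headway = 130.5 s

130.5


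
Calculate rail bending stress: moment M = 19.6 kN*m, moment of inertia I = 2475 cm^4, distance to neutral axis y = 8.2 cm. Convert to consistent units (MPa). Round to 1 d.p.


Convert units:
M = 19.6 kN*m = 19600000 N*mm
y = 8.2 cm = 82 mm
I = 2475 cm^4 = 24750000 mm^4
sigma = 19600000 * 82 / 24750000
sigma = 64.9 MPa

64.9


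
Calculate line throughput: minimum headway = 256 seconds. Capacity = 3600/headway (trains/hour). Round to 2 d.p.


Capacity = 3600 / headway
Capacity = 3600 / 256
Capacity = 14.06 trains/hour

14.06


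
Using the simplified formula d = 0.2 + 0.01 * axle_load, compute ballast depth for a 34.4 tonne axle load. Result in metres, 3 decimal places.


d = 0.2 + 0.01 * 34.4
d = 0.2 + 0.344
d = 0.544 m

0.544


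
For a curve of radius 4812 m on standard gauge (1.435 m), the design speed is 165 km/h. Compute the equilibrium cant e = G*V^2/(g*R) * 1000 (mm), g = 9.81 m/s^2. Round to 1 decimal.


Convert speed: V = 165 / 3.6 = 45.8333 m/s
Apply formula: e = 1.435 * 45.8333^2 / (9.81 * 4812)
e = 1.435 * 2100.6944 / 47205.72
e = 0.063859 m = 63.9 mm

63.9


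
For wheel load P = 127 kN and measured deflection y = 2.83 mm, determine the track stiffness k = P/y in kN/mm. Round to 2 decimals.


Track stiffness k = P / y
k = 127 / 2.83
k = 44.88 kN/mm

44.88


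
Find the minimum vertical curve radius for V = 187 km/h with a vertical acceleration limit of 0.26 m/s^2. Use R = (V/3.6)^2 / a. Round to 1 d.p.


Convert speed: V = 187 / 3.6 = 51.9444 m/s
V^2 = 2698.2253 m^2/s^2
R_v = 2698.2253 / 0.26
R_v = 10377.8 m

10377.8


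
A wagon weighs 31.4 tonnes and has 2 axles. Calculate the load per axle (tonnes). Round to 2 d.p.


Load per axle = total weight / number of axles
Load = 31.4 / 2
Load = 15.70 tonnes

15.70


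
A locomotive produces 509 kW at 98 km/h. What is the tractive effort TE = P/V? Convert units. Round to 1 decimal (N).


Convert: P = 509 kW = 509000 W
V = 98 / 3.6 = 27.2222 m/s
TE = 509000 / 27.2222
TE = 18698.0 N

18698.0


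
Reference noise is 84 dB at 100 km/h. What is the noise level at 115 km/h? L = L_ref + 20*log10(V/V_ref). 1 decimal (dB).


V/V_ref = 115 / 100 = 1.15
log10(1.15) = 0.060698
20 * 0.060698 = 1.214
L = 84 + 1.214 = 85.2 dB

85.2


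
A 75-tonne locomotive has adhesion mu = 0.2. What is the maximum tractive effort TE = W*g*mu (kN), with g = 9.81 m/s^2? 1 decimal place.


TE_max = W * g * mu
TE_max = 75 * 9.81 * 0.2
TE_max = 735.75 * 0.2
TE_max = 147.2 kN

147.2


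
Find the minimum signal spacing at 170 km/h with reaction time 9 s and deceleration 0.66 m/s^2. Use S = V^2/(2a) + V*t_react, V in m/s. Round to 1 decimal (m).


V = 170 / 3.6 = 47.2222 m/s
Braking distance = 47.2222^2 / (2*0.66) = 1689.3472 m
Sighting distance = 47.2222 * 9 = 425.0 m
S = 1689.3472 + 425.0 = 2114.3 m

2114.3


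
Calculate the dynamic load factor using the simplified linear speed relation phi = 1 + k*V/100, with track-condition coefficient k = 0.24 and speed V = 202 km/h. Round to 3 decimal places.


phi = 1 + k * V / 100
phi = 1 + 0.24 * 202 / 100
phi = 1 + 0.4848
phi = 1.485

1.485


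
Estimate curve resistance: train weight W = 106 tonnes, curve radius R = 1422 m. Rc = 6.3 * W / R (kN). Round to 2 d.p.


Rc = 6.3 * W / R
Rc = 6.3 * 106 / 1422
Rc = 667.8 / 1422
Rc = 0.47 kN

0.47


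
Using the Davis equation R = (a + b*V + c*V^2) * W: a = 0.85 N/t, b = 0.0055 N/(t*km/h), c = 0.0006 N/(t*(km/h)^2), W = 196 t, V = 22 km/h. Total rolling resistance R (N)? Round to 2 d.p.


b*V = 0.0055 * 22 = 0.121
c*V^2 = 0.0006 * 484 = 0.2904
R_per_t = 0.85 + 0.121 + 0.2904 = 1.2614 N/t
R_total = 1.2614 * 196 = 247.23 N

247.23


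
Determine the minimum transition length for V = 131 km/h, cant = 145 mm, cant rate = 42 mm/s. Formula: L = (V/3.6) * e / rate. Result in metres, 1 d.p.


Convert speed: V = 131 / 3.6 = 36.3889 m/s
L = 36.3889 * 145 / 42
L = 5276.3889 / 42
L = 125.6 m

125.6


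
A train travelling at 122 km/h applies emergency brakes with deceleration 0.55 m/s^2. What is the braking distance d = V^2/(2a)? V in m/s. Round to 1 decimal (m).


Convert speed: V = 122 / 3.6 = 33.8889 m/s
V^2 = 1148.4568
d = 1148.4568 / (2 * 0.55)
d = 1148.4568 / 1.1
d = 1044.1 m

1044.1


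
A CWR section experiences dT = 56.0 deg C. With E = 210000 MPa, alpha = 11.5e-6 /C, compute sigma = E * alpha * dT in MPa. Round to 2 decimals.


sigma = E * alpha * dT
sigma = 210000 * 11.5e-6 * 56.0
sigma = 2.415 * 56.0
sigma = 135.24 MPa

135.24


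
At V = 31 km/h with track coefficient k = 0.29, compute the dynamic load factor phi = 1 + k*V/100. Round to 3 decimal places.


phi = 1 + k * V / 100
phi = 1 + 0.29 * 31 / 100
phi = 1 + 0.0899
phi = 1.090

1.090


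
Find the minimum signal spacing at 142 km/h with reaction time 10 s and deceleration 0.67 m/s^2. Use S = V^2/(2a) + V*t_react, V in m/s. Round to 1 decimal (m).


V = 142 / 3.6 = 39.4444 m/s
Braking distance = 39.4444^2 / (2*0.67) = 1161.0927 m
Sighting distance = 39.4444 * 10 = 394.4444 m
S = 1161.0927 + 394.4444 = 1555.5 m

1555.5


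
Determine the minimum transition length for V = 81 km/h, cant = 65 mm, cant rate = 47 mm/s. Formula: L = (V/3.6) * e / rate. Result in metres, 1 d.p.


Convert speed: V = 81 / 3.6 = 22.5 m/s
L = 22.5 * 65 / 47
L = 1462.5 / 47
L = 31.1 m

31.1


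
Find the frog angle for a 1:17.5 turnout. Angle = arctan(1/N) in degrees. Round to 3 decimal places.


1/N = 1/17.5 = 0.057143
angle = arctan(0.057143) = 0.057081 rad
angle = 0.057081 * 180/pi = 3.270 degrees

3.270


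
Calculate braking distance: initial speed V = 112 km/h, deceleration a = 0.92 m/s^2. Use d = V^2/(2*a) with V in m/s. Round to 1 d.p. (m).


Convert speed: V = 112 / 3.6 = 31.1111 m/s
V^2 = 967.9012
d = 967.9012 / (2 * 0.92)
d = 967.9012 / 1.84
d = 526.0 m

526.0


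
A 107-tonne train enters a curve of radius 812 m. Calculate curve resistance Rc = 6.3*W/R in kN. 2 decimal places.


Rc = 6.3 * W / R
Rc = 6.3 * 107 / 812
Rc = 674.1 / 812
Rc = 0.83 kN

0.83


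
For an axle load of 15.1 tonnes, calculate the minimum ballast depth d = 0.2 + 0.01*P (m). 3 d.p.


d = 0.2 + 0.01 * 15.1
d = 0.2 + 0.151
d = 0.351 m

0.351


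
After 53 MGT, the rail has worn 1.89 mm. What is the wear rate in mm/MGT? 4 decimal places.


Wear rate = total wear / cumulative tonnage
Rate = 1.89 / 53
Rate = 0.0357 mm/MGT

0.0357


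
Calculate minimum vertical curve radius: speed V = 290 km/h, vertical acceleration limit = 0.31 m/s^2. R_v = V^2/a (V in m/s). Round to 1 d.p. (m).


Convert speed: V = 290 / 3.6 = 80.5556 m/s
V^2 = 6489.1975 m^2/s^2
R_v = 6489.1975 / 0.31
R_v = 20932.9 m

20932.9


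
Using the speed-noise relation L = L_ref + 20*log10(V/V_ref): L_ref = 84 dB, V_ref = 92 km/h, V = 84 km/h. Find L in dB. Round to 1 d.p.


V/V_ref = 84 / 92 = 0.913043
log10(0.913043) = -0.039509
20 * -0.039509 = -0.7902
L = 84 + -0.7902 = 83.2 dB

83.2


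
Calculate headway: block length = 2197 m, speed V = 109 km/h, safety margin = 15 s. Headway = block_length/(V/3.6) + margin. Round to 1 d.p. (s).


V = 109 / 3.6 = 30.2778 m/s
Block traversal time = 2197 / 30.2778 = 72.5615 s
Headway = 72.5615 + 15
Headway = 87.6 s

87.6


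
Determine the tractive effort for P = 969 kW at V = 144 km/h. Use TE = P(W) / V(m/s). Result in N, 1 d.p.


Convert: P = 969 kW = 969000 W
V = 144 / 3.6 = 40.0 m/s
TE = 969000 / 40.0
TE = 24225.0 N

24225.0
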